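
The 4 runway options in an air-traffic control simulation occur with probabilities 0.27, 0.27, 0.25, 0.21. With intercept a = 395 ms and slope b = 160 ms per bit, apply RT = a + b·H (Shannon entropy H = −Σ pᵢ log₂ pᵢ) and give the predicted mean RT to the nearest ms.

714 ms

H = 0.27·log₂(1/0.27) + 0.27·log₂(1/0.27) + 0.25·log₂(1/0.25) + 0.21·log₂(1/0.21) = 1.9929 bits.
RT = 395 + 160 × 1.9929 = 713.86 ms.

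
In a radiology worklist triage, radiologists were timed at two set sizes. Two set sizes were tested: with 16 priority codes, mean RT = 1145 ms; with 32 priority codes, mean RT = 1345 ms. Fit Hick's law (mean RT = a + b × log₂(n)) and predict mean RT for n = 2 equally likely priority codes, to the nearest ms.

With log₂ n on the abscissa the relation is linear; from the two conditions:
  b = (1345 − 1145) / (log₂ 32 − log₂ 16) = 200 / (5 − 4) = 200 ms/bit
  a = 1145 − 200 × 4 = 345 ms
Then RT(2) = 345 + 200 × log₂ 2 = 345 + 200 × 1 ≈ 545.000 ms.

545 ms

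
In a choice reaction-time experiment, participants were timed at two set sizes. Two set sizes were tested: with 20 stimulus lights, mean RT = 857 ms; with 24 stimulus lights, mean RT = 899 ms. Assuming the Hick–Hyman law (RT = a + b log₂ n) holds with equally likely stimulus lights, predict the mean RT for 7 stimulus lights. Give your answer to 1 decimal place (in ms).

615.2 ms

With log₂ n on the abscissa the relation is linear; from the two conditions:
  b = (899 − 857) / (log₂ 24 − log₂ 20) = 42 / (4.5850 − 4.3219) = 159.675 ms/bit
  a = 857 − 159.675 × 4.3219 = 166.896 ms
Then RT(7) = 166.896 + 159.675 × log₂ 7 = 166.896 + 159.675 × 2.8074 ≈ 615.161 ms.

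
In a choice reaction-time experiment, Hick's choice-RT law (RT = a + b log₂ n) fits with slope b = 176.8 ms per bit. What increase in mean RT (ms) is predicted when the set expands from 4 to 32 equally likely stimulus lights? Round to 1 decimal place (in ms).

530.4 ms

Only the slope matters, since a is common to both: ΔRT = b·log₂(n₂/n₁).
log₂(32) − log₂(4) = log₂(32/4) = log₂(8) = 3.
ΔRT = 176.8 × 3.0000 = 530.400 ms.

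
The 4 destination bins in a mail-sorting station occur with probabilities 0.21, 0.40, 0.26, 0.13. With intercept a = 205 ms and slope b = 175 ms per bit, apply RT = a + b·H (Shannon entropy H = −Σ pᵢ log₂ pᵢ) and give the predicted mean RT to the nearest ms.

H = 0.21·log₂(1/0.21) + 0.40·log₂(1/0.40) + 0.26·log₂(1/0.26) + 0.13·log₂(1/0.13) = 1.8895 bits.
RT = 205 + 175 × 1.8895 = 535.67 ms.

536 ms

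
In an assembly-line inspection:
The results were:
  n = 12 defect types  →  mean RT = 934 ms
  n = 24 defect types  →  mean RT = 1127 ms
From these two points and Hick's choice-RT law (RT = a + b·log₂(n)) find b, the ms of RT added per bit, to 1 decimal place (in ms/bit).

193.0 ms/bit

b = (RT₂ − RT₁)/(log₂ n₂ − log₂ n₁) = (1127 − 934)/(4.5850 − 3.5850) = 193.000 ms/bit.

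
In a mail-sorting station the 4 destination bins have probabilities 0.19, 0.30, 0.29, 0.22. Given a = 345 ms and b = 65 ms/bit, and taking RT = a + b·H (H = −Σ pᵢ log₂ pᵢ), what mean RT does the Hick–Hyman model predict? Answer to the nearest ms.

H = 0.19·log₂(1/0.19) + 0.30·log₂(1/0.30) + 0.29·log₂(1/0.29) + 0.22·log₂(1/0.22) = 1.9748 bits.
RT = 345 + 65 × 1.9748 = 473.36 ms.

473 ms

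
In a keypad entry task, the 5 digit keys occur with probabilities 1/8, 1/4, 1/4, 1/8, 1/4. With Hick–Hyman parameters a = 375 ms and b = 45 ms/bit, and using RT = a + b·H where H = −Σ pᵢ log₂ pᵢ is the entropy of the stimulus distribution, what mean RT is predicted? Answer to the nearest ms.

H = −Σ pᵢ log₂ pᵢ = 0.125·3 + 0.25·2 + 0.25·2 + 0.125·3 + 0.25·2 = 2.250 bits.
RT = 375 + 45 × 2.250 = 476.25 ms.

476 ms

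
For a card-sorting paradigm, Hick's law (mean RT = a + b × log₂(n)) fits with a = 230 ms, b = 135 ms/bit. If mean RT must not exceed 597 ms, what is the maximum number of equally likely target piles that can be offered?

135·log₂ n ≤ 597 − 230 = 367, giving log₂ n ≤ 2.7185 and n ≤ 6.582. The largest whole number is 6.

6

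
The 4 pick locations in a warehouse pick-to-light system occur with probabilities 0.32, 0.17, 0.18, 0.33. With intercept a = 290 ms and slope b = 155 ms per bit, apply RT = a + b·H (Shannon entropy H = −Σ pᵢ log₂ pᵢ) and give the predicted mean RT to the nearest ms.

590 ms

Entropy contributions −pᵢ log₂ pᵢ: 0.5260, 0.4346, 0.4453, 0.5278; sum H = 1.9338 bits.
RT = a + bH = 290 + 155·1.9338 = 589.73 ms.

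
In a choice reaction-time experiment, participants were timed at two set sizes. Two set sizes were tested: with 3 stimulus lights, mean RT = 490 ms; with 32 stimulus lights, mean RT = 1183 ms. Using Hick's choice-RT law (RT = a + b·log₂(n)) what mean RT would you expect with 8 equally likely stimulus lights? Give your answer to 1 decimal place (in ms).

777.1 ms

RT is linear in log₂ n, so two points fix the line:
  b = (1183 − 490) / (log₂ 32 − log₂ 3) = 693 / (5 − 1.5850) = 202.926 ms/bit
  a = 490 − 202.926 × 1.5850 = 168.370 ms
Then RT(8) = 168.370 + 202.926 × log₂ 8 = 168.370 + 202.926 × 3 ≈ 777.148 ms.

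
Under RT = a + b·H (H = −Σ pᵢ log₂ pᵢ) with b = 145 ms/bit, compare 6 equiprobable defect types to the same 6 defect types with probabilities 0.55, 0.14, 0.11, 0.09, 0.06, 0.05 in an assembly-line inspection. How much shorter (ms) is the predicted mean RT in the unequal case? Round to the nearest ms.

Equiprobable entropy H₀ = log₂ 6 = 2.5850 bits.
Skewed entropy H = −Σ pᵢ log₂ pᵢ = 1.9941 bits.
ΔRT = b·(H₀ − H) = 145 × 0.5909 = 85.68 ms.

86 ms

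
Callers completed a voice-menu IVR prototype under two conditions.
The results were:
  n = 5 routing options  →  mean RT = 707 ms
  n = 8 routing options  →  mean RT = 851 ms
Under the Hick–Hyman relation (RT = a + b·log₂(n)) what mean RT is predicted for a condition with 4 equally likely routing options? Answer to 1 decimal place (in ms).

638.6 ms

Solve the two-equation system in a and b:
  b = (851 − 707) / (log₂ 8 − log₂ 5) = 144 / (3 − 2.3219) = 212.367 ms/bit
  a = 707 − 212.367 × 2.3219 = 213.899 ms
Then RT(4) = 213.899 + 212.367 × log₂ 4 = 213.899 + 212.367 × 2 ≈ 638.633 ms.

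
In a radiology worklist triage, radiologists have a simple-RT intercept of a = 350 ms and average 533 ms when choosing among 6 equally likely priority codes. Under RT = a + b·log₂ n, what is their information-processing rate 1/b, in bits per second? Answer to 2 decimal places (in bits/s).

Choice component = 533 − 350 = 183 ms over log₂(6) = 2.5850 bits.
b = 183 / 2.5850 = 70.794 ms/bit, so 1/b = 14.125 bits/s.

14.13 bits/s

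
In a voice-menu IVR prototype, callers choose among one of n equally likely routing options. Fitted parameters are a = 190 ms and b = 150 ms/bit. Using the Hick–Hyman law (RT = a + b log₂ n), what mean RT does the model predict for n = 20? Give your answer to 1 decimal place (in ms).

838.3 ms

log₂(20) = 4.3219 bits, so RT = 190 + 150 × 4.3219 ≈ 838.289 ms.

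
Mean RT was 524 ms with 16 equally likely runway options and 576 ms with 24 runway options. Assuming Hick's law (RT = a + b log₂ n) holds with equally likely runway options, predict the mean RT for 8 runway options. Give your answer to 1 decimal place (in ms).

435.1 ms

Fit slope and intercept:
  b = (576 − 524) / (log₂ 24 − log₂ 16) = 52 / (4.5850 − 4) = 88.895 ms/bit
  a = 524 − 88.895 × 4 = 168.422 ms
Then RT(8) = 168.422 + 88.895 × log₂ 8 = 168.422 + 88.895 × 3 ≈ 435.105 ms.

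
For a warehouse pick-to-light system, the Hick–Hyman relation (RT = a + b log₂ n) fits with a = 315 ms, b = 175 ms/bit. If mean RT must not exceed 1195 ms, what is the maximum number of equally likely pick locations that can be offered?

32

Information budget: (1195 − 315)/175 = 5.0286 bits, so n ≤ 2^5.0286 = 32.640 → at most 32.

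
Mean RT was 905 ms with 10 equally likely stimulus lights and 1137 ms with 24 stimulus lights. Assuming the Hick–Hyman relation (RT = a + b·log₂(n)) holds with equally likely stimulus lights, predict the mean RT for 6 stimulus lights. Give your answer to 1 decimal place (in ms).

769.6 ms

Solve the two-equation system in a and b:
  b = (1137 − 905) / (log₂ 24 − log₂ 10) = 232 / (4.5850 − 3.3219) = 183.685 ms/bit
  a = 905 − 183.685 × 3.3219 = 294.813 ms
Then RT(6) = 294.813 + 183.685 × log₂ 6 = 294.813 + 183.685 × 2.5850 ≈ 769.631 ms.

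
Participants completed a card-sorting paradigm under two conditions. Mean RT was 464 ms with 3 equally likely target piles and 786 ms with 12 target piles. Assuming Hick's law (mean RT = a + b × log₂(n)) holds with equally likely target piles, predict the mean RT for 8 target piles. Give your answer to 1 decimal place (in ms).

691.8 ms

Solve the two-equation system in a and b:
  b = (786 − 464) / (log₂ 12 − log₂ 3) = 322 / (3.5850 − 1.5850) = 161.000 ms/bit
  a = 464 − 161.000 × 1.5850 = 208.821 ms
Then RT(8) = 208.821 + 161.000 × log₂ 8 = 208.821 + 161.000 × 3 ≈ 691.821 ms.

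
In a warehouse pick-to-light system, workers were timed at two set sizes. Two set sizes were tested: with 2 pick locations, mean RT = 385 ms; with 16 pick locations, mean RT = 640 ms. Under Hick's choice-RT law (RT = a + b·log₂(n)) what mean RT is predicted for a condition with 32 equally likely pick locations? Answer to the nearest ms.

RT is linear in log₂ n, so two points fix the line:
  b = (640 − 385) / (log₂ 16 − log₂ 2) = 255 / (4 − 1) = 85 ms/bit
  a = 385 − 85 × 1 = 300 ms
Then RT(32) = 300 + 85 × log₂ 32 = 300 + 85 × 5 ≈ 725.000 ms.

725 ms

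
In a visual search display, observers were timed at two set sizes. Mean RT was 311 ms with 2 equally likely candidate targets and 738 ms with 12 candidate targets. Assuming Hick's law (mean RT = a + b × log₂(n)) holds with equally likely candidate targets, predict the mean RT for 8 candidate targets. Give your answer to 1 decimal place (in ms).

641.4 ms

Fit slope and intercept:
  b = (738 − 311) / (log₂ 12 − log₂ 2) = 427 / (3.5850 − 1) = 165.186 ms/bit
  a = 311 − 165.186 × 1 = 145.814 ms
Then RT(8) = 145.814 + 165.186 × log₂ 8 = 145.814 + 165.186 × 3 ≈ 641.372 ms.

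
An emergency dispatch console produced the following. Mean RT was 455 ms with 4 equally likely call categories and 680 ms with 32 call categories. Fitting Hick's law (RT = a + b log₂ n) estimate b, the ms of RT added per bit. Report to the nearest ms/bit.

75 ms/bit

b = (RT₂ − RT₁)/(log₂ n₂ − log₂ n₁) = (680 − 455)/(5 − 2) = 75 ms/bit.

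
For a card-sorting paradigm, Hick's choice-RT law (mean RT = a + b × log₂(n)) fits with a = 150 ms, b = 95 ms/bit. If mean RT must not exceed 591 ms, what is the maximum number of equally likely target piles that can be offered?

24

Set 150 + 95·log₂ n ≤ 591 → log₂ n ≤ (591 − 150)/95 = 4.6421.
So n ≤ 2^4.6421 = 24.970; the largest integer n is 24.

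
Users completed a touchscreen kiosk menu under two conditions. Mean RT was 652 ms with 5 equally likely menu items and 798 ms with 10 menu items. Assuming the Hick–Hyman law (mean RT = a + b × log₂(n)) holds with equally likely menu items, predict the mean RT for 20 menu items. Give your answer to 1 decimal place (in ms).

Solve the two-equation system in a and b:
  b = (798 − 652) / (log₂ 10 − log₂ 5) = 146 / (3.3219 − 2.3219) = 146.000 ms/bit
  a = 652 − 146.000 × 2.3219 = 312.998 ms
Then RT(20) = 312.998 + 146.000 × log₂ 20 = 312.998 + 146.000 × 4.3219 ≈ 944.000 ms.

944.0 ms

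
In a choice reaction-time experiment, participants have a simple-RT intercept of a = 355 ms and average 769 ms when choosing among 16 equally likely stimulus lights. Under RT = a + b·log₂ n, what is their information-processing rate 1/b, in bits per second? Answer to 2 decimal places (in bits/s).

b = (769 − 355)/log₂ 16 = 414/4 = 103.500 ms per bit = 0.10350 s/bit; the reciprocal is 9.662 bits/s.

9.66 bits/s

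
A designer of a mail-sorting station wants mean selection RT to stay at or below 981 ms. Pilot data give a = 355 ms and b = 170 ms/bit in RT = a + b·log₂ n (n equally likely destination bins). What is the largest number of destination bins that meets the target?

170·log₂ n ≤ 981 − 355 = 626, giving log₂ n ≤ 3.6824 and n ≤ 12.838. The largest whole number is 12.

12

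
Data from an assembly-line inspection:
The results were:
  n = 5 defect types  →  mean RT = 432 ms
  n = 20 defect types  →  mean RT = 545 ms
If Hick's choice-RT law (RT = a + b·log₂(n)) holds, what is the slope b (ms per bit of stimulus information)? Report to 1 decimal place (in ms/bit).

56.5 ms/bit

Slope: b = (545 − 432) / (log₂ 20 − log₂ 5) = 113/2.0000 = 56.500 ms/bit.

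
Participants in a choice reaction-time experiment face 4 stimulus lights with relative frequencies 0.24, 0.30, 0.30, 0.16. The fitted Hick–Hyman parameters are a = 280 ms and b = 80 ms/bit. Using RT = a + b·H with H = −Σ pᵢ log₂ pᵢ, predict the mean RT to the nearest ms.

H = 0.24·log₂(1/0.24) + 0.30·log₂(1/0.30) + 0.30·log₂(1/0.30) + 0.16·log₂(1/0.16) = 1.9593 bits.
RT = 280 + 80 × 1.9593 = 436.75 ms.

437 ms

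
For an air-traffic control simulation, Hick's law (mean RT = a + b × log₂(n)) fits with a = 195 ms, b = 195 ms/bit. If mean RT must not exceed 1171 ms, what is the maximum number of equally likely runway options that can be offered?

32

Information budget: (1171 − 195)/195 = 5.0051 bits, so n ≤ 2^5.0051 = 32.114 → at most 32.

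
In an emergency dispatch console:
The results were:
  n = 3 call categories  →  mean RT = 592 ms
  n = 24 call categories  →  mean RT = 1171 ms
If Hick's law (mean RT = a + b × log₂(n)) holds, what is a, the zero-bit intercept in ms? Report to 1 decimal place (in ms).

Slope: b = (1171 − 592) / (log₂ 24 − log₂ 3) = 579/3.0000 = 193.000 ms/bit.
Intercept: a = 592 − 193.000·log₂(3) = 286.102 ms.

286.1 ms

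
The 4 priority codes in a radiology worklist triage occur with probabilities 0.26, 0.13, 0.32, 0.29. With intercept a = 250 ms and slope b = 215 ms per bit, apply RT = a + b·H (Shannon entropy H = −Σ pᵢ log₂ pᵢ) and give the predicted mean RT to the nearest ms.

665 ms

Entropy contributions −pᵢ log₂ pᵢ: 0.5053, 0.3826, 0.5260, 0.5179; sum H = 1.9319 bits.
RT = a + bH = 250 + 215·1.9319 = 665.35 ms.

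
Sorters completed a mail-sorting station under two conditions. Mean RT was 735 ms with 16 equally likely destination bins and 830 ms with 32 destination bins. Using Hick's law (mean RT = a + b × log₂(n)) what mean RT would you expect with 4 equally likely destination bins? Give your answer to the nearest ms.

RT is linear in log₂ n, so two points fix the line:
  b = (830 − 735) / (log₂ 32 − log₂ 16) = 95 / (5 − 4) = 95 ms/bit
  a = 735 − 95 × 4 = 355 ms
Then RT(4) = 355 + 95 × log₂ 4 = 355 + 95 × 2 ≈ 545.000 ms.

545 ms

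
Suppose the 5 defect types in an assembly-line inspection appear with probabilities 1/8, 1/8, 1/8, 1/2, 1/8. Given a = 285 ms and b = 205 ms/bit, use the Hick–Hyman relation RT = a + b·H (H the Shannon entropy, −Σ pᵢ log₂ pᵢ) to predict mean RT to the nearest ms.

695 ms

H = −Σ pᵢ log₂ pᵢ = 0.125·3 + 0.125·3 + 0.125·3 + 0.5·1 + 0.125·3 = 2.000 bits.
RT = 285 + 205 × 2.000 = 695.00 ms.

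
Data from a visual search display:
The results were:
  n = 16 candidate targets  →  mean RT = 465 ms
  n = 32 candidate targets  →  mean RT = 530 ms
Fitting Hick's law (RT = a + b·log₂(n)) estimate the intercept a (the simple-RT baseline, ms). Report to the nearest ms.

The slope on a log₂ axis is (530 − 465) / (5 − 4) = 65 ms/bit.
a = RT₁ − b·log₂ n₁ = 465 − 65 × 4 = 205.000 ms.

205 ms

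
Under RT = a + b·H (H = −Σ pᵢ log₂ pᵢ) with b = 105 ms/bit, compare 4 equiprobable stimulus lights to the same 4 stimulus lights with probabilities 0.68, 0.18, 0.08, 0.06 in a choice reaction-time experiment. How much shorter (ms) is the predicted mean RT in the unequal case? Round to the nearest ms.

67 ms

Equiprobable entropy H₀ = log₂ 4 = 2.0000 bits.
Skewed entropy H = −Σ pᵢ log₂ pᵢ = 1.3587 bits.
ΔRT = b·(H₀ − H) = 105 × 0.6413 = 67.34 ms.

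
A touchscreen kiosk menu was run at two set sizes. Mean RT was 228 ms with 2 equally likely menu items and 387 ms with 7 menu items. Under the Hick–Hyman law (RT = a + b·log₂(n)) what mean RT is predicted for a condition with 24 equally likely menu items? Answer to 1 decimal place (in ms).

543.4 ms

Fit slope and intercept:
  b = (387 − 228) / (log₂ 7 − log₂ 2) = 159 / (2.8074 − 1) = 87.974 ms/bit
  a = 228 − 87.974 × 1 = 140.026 ms
Then RT(24) = 140.026 + 87.974 × log₂ 24 = 140.026 + 87.974 × 4.5850 ≈ 543.383 ms.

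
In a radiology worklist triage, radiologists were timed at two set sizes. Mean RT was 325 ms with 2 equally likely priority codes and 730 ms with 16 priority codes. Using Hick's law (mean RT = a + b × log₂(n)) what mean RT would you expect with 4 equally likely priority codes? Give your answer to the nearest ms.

460 ms

Fit slope and intercept:
  b = (730 − 325) / (log₂ 16 − log₂ 2) = 405 / (4 − 1) = 135 ms/bit
  a = 325 − 135 × 1 = 190 ms
Then RT(4) = 190 + 135 × log₂ 4 = 190 + 135 × 2 ≈ 460.000 ms.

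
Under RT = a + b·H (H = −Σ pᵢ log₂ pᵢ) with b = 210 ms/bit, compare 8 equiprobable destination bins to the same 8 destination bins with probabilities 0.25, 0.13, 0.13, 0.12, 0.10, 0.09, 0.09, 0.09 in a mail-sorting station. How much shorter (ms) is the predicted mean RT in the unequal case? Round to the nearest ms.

20 ms

Equiprobable entropy H₀ = log₂ 8 = 3.0000 bits.
Skewed entropy H = −Σ pᵢ log₂ pᵢ = 2.9025 bits.
ΔRT = b·(H₀ − H) = 210 × 0.0975 = 20.47 ms.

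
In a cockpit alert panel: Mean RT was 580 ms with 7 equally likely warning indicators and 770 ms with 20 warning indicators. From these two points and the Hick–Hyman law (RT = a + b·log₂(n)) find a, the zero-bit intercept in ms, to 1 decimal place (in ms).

227.8 ms

b = (RT₂ − RT₁)/(log₂ n₂ − log₂ n₁) = (770 − 580)/(4.3219 − 2.8074) = 125.448 ms/bit.
Intercept: a = 580 − 125.448·log₂(7) = 227.823 ms.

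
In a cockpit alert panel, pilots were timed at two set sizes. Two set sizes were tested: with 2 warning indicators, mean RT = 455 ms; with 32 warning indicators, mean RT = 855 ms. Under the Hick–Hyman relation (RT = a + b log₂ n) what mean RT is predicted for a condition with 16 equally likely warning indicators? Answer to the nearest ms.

Fit slope and intercept:
  b = (855 − 455) / (log₂ 32 − log₂ 2) = 400 / (5 − 1) = 100 ms/bit
  a = 455 − 100 × 1 = 355 ms
Then RT(16) = 355 + 100 × log₂ 16 = 355 + 100 × 4 ≈ 755.000 ms.

755 ms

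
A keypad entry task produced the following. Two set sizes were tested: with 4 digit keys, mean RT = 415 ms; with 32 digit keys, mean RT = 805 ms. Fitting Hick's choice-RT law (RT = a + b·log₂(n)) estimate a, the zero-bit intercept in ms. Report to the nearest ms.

Slope: b = (805 − 415) / (log₂ 32 − log₂ 4) = 390/3.0000 = 130 ms/bit.
a = RT₁ − b·log₂ n₁ = 415 − 130 × 2 = 155.000 ms.

155 ms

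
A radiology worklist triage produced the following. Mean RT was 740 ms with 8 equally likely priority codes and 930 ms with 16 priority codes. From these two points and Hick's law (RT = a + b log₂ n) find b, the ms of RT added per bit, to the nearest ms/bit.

b = (RT₂ − RT₁)/(log₂ n₂ − log₂ n₁) = (930 − 740)/(4 − 3) = 190 ms/bit.

190 ms/bit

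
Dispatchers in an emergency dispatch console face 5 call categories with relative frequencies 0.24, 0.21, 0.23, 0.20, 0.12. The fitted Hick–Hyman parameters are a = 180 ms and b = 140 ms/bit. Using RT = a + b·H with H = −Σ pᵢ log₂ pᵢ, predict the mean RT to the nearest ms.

H = 0.24·log₂(1/0.24) + 0.21·log₂(1/0.21) + 0.23·log₂(1/0.23) + 0.20·log₂(1/0.20) + 0.12·log₂(1/0.12) = 2.2861 bits.
RT = 180 + 140 × 2.2861 = 500.05 ms.

500 ms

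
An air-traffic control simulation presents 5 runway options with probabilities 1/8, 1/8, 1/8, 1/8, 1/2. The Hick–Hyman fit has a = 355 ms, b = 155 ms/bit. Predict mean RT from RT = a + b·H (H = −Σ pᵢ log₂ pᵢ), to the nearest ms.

H = −Σ pᵢ log₂ pᵢ = 0.125·3 + 0.125·3 + 0.125·3 + 0.125·3 + 0.5·1 = 2.000 bits.
RT = 355 + 155 × 2.000 = 665.00 ms.

665 ms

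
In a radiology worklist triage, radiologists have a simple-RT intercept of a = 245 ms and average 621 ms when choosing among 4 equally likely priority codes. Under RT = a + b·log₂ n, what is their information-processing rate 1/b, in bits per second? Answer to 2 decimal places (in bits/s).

5.32 bits/s

Choice component = 621 − 245 = 376 ms over log₂(4) = 2 bits.
b = 376 / 2 = 188.000 ms/bit, so 1/b = 5.319 bits/s.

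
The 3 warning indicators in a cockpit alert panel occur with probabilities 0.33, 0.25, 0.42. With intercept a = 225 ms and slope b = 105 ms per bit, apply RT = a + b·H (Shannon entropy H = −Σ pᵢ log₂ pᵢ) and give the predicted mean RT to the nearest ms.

388 ms

H = 0.33·log₂(1/0.33) + 0.25·log₂(1/0.25) + 0.42·log₂(1/0.42) = 1.5535 bits.
RT = 225 + 105 × 1.5535 = 388.11 ms.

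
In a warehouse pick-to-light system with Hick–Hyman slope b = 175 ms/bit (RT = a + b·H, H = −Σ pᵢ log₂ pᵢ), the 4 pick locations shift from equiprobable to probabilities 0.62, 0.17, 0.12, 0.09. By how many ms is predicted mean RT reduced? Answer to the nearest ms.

The RT saving is b·ΔH. Equiprobable H₀ = log₂(4) = 2.0000 bits; with the given probabilities H = 1.5419 bits.
b·(H₀ − H) = 175 × (2.0000 − 1.5419) = 80.17 ms.

80 ms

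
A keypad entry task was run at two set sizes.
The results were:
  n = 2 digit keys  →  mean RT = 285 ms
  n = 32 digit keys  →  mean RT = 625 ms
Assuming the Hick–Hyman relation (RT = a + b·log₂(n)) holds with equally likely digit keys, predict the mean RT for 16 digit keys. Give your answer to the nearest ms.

Fit slope and intercept:
  b = (625 − 285) / (log₂ 32 − log₂ 2) = 340 / (5 − 1) = 85 ms/bit
  a = 285 − 85 × 1 = 200 ms
Then RT(16) = 200 + 85 × log₂ 16 = 200 + 85 × 4 ≈ 540.000 ms.

540 ms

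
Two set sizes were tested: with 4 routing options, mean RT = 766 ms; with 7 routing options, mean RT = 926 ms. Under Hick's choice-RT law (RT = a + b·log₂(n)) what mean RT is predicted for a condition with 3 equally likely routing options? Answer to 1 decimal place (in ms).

683.7 ms

With log₂ n on the abscissa the relation is linear; from the two conditions:
  b = (926 − 766) / (log₂ 7 − log₂ 4) = 160 / (2.8074 − 2) = 198.178 ms/bit
  a = 766 − 198.178 × 2 = 369.644 ms
Then RT(3) = 369.644 + 198.178 × log₂ 3 = 369.644 + 198.178 × 1.5850 ≈ 683.749 ms.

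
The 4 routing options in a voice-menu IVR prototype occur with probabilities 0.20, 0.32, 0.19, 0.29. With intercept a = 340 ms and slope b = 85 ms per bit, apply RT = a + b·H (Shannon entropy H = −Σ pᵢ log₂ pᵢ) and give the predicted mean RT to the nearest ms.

Entropy contributions −pᵢ log₂ pᵢ: 0.4644, 0.5260, 0.4552, 0.5179; sum H = 1.9635 bits.
RT = a + bH = 340 + 85·1.9635 = 506.90 ms.

507 ms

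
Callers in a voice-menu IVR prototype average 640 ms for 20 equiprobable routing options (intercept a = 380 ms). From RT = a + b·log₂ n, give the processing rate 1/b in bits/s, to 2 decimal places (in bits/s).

b = (640 − 380)/log₂ 20 = 260/4.3219 = 60.158 ms per bit = 0.06016 s/bit; the reciprocal is 16.623 bits/s.

16.62 bits/s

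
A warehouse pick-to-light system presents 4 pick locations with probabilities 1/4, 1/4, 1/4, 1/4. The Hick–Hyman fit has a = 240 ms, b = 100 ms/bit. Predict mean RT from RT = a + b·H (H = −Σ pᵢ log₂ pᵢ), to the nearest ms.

Each term −pᵢ log₂ pᵢ: 0.25·2 + 0.25·2 + 0.25·2 + 0.25·2; summed, H = 2.000 bits.
Mean RT = a + bH = 240 + 100·2.000 = 440.00 ms.

440 ms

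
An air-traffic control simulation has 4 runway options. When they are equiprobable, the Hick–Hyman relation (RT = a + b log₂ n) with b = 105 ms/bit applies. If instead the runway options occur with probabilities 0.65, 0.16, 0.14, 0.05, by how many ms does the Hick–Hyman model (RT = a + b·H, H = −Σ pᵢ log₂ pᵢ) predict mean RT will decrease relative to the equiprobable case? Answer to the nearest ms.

59 ms

The RT saving is b·ΔH. Equiprobable H₀ = log₂(4) = 2.0000 bits; with the given probabilities H = 1.4402 bits.
b·(H₀ − H) = 105 × (2.0000 − 1.4402) = 58.78 ms.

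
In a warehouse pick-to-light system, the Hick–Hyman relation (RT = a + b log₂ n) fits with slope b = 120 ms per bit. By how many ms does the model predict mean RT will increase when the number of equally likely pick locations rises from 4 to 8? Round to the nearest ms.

Only the slope matters, since a is common to both: ΔRT = b·log₂(n₂/n₁).
log₂(8) − log₂(4) = log₂(8/4) = log₂(2) = 1.
ΔRT = 120 × 1.0000 = 120.000 ms.

120 ms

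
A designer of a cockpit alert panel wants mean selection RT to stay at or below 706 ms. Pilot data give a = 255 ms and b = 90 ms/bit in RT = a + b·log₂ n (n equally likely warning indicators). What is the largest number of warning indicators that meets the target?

90·log₂ n ≤ 706 − 255 = 451, giving log₂ n ≤ 5.0111 and n ≤ 32.247. The largest whole number is 32.

32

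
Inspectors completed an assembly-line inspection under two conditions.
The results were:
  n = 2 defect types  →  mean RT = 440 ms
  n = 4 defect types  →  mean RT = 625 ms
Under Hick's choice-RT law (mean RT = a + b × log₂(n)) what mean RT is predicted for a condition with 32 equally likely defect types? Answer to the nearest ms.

1180 ms

With log₂ n on the abscissa the relation is linear; from the two conditions:
  b = (625 − 440) / (log₂ 4 − log₂ 2) = 185 / (2 − 1) = 185 ms/bit
  a = 440 − 185 × 1 = 255 ms
Then RT(32) = 255 + 185 × log₂ 32 = 255 + 185 × 5 ≈ 1180.000 ms.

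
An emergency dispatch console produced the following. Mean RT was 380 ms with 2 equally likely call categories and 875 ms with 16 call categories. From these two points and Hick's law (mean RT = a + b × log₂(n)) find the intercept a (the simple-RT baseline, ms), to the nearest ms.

b = (RT₂ − RT₁)/(log₂ n₂ − log₂ n₁) = (875 − 380)/(4 − 1) = 165 ms/bit.
Intercept: a = 380 − 165·log₂(2) = 215.000 ms.

215 ms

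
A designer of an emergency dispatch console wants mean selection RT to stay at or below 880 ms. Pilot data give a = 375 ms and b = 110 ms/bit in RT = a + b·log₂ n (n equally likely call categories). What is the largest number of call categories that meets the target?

24

Information budget: (880 − 375)/110 = 4.5909 bits, so n ≤ 2^4.5909 = 24.099 → at most 24.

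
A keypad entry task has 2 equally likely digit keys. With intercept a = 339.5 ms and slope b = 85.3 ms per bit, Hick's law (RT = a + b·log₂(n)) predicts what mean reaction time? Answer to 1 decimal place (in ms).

424.8 ms

log₂(2) = 1 bits, so RT = 339.5 + 85.3 × 1 ≈ 424.800 ms.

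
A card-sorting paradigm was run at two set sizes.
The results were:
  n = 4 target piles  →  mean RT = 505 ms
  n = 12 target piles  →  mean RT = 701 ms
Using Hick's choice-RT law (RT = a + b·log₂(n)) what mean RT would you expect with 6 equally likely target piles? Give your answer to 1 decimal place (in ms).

577.3 ms

Fit slope and intercept:
  b = (701 − 505) / (log₂ 12 − log₂ 4) = 196 / (3.5850 − 2) = 123.662 ms/bit
  a = 505 − 123.662 × 2 = 257.676 ms
Then RT(6) = 257.676 + 123.662 × log₂ 6 = 257.676 + 123.662 × 2.5850 ≈ 577.338 ms.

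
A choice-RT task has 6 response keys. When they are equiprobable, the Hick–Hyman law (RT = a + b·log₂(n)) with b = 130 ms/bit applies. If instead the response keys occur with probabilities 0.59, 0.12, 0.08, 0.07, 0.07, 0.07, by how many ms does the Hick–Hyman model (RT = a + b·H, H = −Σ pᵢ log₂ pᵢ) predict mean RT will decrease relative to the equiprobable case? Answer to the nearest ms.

Equiprobable entropy H₀ = log₂ 6 = 2.5850 bits.
Skewed entropy H = −Σ pᵢ log₂ pᵢ = 1.9134 bits.
ΔRT = b·(H₀ − H) = 130 × 0.6716 = 87.31 ms.

87 ms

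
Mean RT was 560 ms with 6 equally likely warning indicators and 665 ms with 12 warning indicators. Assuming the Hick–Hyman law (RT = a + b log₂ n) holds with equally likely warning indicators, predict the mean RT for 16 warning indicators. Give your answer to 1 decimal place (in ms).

708.6 ms

With log₂ n on the abscissa the relation is linear; from the two conditions:
  b = (665 − 560) / (log₂ 12 − log₂ 6) = 105 / (3.5850 − 2.5850) = 105.000 ms/bit
  a = 560 − 105.000 × 2.5850 = 288.579 ms
Then RT(16) = 288.579 + 105.000 × log₂ 16 = 288.579 + 105.000 × 4 ≈ 708.579 ms.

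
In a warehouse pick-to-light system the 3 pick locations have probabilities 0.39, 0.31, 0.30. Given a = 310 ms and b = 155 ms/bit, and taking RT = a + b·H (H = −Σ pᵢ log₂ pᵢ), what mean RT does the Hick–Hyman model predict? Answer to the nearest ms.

554 ms

Entropy contributions −pᵢ log₂ pᵢ: 0.5298, 0.5238, 0.5211; sum H = 1.5747 bits.
RT = a + bH = 310 + 155·1.5747 = 554.08 ms.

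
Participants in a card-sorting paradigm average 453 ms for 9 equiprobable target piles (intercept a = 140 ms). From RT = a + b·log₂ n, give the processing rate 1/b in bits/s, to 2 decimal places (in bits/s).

Choice component = 453 − 140 = 313 ms over log₂(9) = 3.1699 bits.
b = 313 / 3.1699 = 98.741 ms/bit, so 1/b = 10.128 bits/s.

10.13 bits/s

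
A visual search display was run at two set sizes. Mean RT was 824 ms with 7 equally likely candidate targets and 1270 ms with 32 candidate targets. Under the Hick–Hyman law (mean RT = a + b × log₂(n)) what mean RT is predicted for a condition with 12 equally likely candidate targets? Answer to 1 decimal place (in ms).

982.2 ms

With log₂ n on the abscissa the relation is linear; from the two conditions:
  b = (1270 − 824) / (log₂ 32 − log₂ 7) = 446 / (5 − 2.8074) = 203.407 ms/bit
  a = 824 − 203.407 × 2.8074 = 252.964 ms
Then RT(12) = 252.964 + 203.407 × log₂ 12 = 252.964 + 203.407 × 3.5850 ≈ 982.171 ms.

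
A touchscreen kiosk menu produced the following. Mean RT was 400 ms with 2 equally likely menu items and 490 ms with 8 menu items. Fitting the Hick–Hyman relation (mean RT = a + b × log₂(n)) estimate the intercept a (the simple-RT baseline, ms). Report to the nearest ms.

The slope on a log₂ axis is (490 − 400) / (3 − 1) = 45 ms/bit.
Intercept: a = 400 − 45·log₂(2) = 355.000 ms.

355 ms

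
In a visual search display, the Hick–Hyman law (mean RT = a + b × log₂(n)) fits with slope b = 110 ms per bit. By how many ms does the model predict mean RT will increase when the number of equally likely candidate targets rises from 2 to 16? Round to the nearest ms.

Only the slope matters, since a is common to both: ΔRT = b·log₂(n₂/n₁).
log₂(16) − log₂(2) = log₂(16/2) = log₂(8) = 3.
ΔRT = 110 × 3.0000 = 330.000 ms.

330 ms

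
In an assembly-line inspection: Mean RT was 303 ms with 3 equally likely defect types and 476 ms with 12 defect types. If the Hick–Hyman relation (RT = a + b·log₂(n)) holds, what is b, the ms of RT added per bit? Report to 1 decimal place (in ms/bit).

86.5 ms/bit

b = (RT₂ − RT₁)/(log₂ n₂ − log₂ n₁) = (476 − 303)/(3.5850 − 1.5850) = 86.500 ms/bit.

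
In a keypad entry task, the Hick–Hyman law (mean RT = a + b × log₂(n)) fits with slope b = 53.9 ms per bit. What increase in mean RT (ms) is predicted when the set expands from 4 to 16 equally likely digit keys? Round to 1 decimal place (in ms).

Only the slope matters, since a is common to both: ΔRT = b·log₂(n₂/n₁).
log₂(16) − log₂(4) = log₂(16/4) = log₂(4) = 2.
ΔRT = 53.9 × 2.0000 = 107.800 ms.

107.8 ms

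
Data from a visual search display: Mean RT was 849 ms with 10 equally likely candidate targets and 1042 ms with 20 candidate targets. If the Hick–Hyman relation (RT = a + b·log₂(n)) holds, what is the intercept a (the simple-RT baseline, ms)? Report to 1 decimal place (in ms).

207.9 ms

b = (RT₂ − RT₁)/(log₂ n₂ − log₂ n₁) = (1042 − 849)/(4.3219 − 3.3219) = 193.000 ms/bit.
Intercept: a = 849 − 193.000·log₂(10) = 207.868 ms.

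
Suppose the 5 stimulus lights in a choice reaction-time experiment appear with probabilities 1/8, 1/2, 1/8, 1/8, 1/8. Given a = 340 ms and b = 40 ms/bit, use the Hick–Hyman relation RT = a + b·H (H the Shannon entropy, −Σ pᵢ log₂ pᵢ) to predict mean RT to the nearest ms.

H = −Σ pᵢ log₂ pᵢ = 0.125·3 + 0.5·1 + 0.125·3 + 0.125·3 + 0.125·3 = 2.000 bits.
RT = 340 + 40 × 2.000 = 420.00 ms.

420 ms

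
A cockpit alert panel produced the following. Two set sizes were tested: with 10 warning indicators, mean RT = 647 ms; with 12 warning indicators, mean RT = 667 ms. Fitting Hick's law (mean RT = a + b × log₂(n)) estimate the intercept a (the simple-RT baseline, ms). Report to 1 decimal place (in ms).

394.4 ms

Slope: b = (667 − 647) / (log₂ 12 − log₂ 10) = 20/0.2630 = 76.036 ms/bit.
a = RT₁ − b·log₂ n₁ = 647 − 76.036 × 3.3219 = 394.415 ms.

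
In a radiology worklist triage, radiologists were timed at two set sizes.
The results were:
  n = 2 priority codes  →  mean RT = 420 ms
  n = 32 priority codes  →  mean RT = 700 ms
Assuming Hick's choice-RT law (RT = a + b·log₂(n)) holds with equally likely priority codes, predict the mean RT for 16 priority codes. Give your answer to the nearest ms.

With log₂ n on the abscissa the relation is linear; from the two conditions:
  b = (700 − 420) / (log₂ 32 − log₂ 2) = 280 / (5 − 1) = 70 ms/bit
  a = 420 − 70 × 1 = 350 ms
Then RT(16) = 350 + 70 × log₂ 16 = 350 + 70 × 4 ≈ 630.000 ms.

630 ms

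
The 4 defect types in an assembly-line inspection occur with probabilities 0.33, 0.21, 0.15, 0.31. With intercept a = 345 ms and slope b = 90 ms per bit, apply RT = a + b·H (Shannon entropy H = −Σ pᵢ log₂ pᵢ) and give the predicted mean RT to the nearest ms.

519 ms

H = 0.33·log₂(1/0.33) + 0.21·log₂(1/0.21) + 0.15·log₂(1/0.15) + 0.31·log₂(1/0.31) = 1.9350 bits.
RT = 345 + 90 × 1.9350 = 519.15 ms.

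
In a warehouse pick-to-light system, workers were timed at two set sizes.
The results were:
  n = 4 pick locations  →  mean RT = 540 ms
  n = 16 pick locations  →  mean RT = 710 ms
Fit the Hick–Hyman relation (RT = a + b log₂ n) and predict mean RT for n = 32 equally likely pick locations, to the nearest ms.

Fit slope and intercept:
  b = (710 − 540) / (log₂ 16 − log₂ 4) = 170 / (4 − 2) = 85 ms/bit
  a = 540 − 85 × 2 = 370 ms
Then RT(32) = 370 + 85 × log₂ 32 = 370 + 85 × 5 ≈ 795.000 ms.

795 ms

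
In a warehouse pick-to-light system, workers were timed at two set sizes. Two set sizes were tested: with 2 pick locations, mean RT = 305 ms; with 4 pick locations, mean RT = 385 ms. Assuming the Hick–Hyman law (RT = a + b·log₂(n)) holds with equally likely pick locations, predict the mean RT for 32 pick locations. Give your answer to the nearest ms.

625 ms

Fit slope and intercept:
  b = (385 − 305) / (log₂ 4 − log₂ 2) = 80 / (2 − 1) = 80 ms/bit
  a = 305 − 80 × 1 = 225 ms
Then RT(32) = 225 + 80 × log₂ 32 = 225 + 80 × 5 ≈ 625.000 ms.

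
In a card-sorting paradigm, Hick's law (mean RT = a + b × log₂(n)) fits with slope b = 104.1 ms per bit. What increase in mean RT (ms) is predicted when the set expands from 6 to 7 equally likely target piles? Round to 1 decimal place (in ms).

23.2 ms

Only the slope matters, since a is common to both: ΔRT = b·log₂(n₂/n₁).
log₂(7) − log₂(6) = 2.8074 − 2.5850 = 0.2224.
ΔRT = 104.1 × 0.2224 = 23.151 ms.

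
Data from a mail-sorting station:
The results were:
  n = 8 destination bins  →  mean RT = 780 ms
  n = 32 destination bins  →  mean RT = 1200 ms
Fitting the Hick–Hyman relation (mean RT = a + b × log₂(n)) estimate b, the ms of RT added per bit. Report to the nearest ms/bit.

210 ms/bit

b = (RT₂ − RT₁)/(log₂ n₂ − log₂ n₁) = (1200 − 780)/(5 − 3) = 210 ms/bit.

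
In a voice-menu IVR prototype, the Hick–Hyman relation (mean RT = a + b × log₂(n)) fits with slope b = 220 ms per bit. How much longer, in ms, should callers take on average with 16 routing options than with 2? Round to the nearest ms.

ΔRT = (a + b log₂ n₂) − (a + b log₂ n₁) = b·(log₂ n₂ − log₂ n₁).
log₂(16) − log₂(2) = log₂(16/2) = log₂(8) = 3.
ΔRT = 220 × 3.0000 = 660.000 ms.

660 ms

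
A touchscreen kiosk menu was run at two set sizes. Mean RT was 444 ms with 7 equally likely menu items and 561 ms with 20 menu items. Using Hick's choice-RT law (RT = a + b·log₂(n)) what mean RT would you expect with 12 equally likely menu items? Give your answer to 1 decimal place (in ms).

504.1 ms

RT is linear in log₂ n, so two points fix the line:
  b = (561 − 444) / (log₂ 20 − log₂ 7) = 117 / (4.3219 − 2.8074) = 77.249 ms/bit
  a = 444 − 77.249 × 2.8074 = 227.133 ms
Then RT(12) = 227.133 + 77.249 × log₂ 12 = 227.133 + 77.249 × 3.5850 ≈ 504.070 ms.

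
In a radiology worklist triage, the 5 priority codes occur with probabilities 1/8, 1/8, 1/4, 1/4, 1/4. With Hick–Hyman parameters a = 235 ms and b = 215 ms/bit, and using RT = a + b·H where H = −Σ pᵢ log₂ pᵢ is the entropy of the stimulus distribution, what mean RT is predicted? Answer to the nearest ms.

Each term −pᵢ log₂ pᵢ: 0.125·3 + 0.125·3 + 0.25·2 + 0.25·2 + 0.25·2; summed, H = 2.250 bits.
Mean RT = a + bH = 235 + 215·2.250 = 718.75 ms.

719 ms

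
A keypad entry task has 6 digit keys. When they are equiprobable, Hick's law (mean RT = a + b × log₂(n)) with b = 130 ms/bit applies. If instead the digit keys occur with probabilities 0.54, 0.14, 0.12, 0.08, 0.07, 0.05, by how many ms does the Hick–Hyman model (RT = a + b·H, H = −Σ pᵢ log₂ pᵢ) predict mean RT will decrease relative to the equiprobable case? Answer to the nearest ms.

The RT saving is b·ΔH. Equiprobable H₀ = log₂(6) = 2.5850 bits; with the given probabilities H = 2.0204 bits.
b·(H₀ − H) = 130 × (2.5850 − 2.0204) = 73.40 ms.

73 ms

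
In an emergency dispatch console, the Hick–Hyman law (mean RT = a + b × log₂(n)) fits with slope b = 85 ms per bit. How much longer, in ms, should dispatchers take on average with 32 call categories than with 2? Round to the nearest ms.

340 ms

The intercept a cancels: ΔRT = b·(log₂ n₂ − log₂ n₁) = b·log₂(n₂/n₁).
log₂(32) − log₂(2) = log₂(32/2) = log₂(16) = 4.
ΔRT = 85 × 4.0000 = 340.000 ms.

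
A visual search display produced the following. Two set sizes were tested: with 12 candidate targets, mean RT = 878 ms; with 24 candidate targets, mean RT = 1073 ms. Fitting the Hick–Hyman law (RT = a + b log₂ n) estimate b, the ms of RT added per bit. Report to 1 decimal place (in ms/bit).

Slope: b = (1073 − 878) / (log₂ 24 − log₂ 12) = 195/1.0000 = 195.000 ms/bit.

195.0 ms/bit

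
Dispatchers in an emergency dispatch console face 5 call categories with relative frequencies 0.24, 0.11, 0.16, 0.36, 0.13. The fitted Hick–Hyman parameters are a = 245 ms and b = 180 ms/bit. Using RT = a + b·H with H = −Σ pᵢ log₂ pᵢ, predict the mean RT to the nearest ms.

638 ms

H = 0.24·log₂(1/0.24) + 0.11·log₂(1/0.11) + 0.16·log₂(1/0.16) + 0.36·log₂(1/0.36) + 0.13·log₂(1/0.13) = 2.1807 bits.
RT = 245 + 180 × 2.1807 = 637.53 ms.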